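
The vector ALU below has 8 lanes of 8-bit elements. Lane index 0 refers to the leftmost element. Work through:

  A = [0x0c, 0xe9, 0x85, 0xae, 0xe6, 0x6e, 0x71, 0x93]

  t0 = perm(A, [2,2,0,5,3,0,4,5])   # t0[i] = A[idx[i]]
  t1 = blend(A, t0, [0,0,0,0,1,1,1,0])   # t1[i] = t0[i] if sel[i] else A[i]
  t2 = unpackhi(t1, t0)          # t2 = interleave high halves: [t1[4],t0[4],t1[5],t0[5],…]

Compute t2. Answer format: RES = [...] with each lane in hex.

RES = [0xae, 0xae, 0x0c, 0x0c, 0xe6, 0xe6, 0x93, 0x6e]

t0 = [0x85, 0x85, 0x0c, 0x6e, 0xae, 0x0c, 0xe6, 0x6e]
t1 = [0x0c, 0xe9, 0x85, 0xae, 0xae, 0x0c, 0xe6, 0x93]
t2 = [0xae, 0xae, 0x0c, 0x0c, 0xe6, 0xe6, 0x93, 0x6e]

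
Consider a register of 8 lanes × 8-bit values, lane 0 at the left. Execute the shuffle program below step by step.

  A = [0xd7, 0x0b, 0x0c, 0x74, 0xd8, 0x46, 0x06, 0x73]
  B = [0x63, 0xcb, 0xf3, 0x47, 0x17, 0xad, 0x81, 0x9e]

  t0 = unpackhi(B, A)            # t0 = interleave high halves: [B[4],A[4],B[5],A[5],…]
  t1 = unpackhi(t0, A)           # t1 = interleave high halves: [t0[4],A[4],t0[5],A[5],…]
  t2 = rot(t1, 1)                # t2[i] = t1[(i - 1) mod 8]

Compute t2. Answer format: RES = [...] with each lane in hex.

  t0: 17 d8 ad 46 81 06 9e 73
  t1: 81 d8 06 46 9e 06 73 73
  t2: 73 81 d8 06 46 9e 06 73

RES = [0x73, 0x81, 0xd8, 0x06, 0x46, 0x9e, 0x06, 0x73]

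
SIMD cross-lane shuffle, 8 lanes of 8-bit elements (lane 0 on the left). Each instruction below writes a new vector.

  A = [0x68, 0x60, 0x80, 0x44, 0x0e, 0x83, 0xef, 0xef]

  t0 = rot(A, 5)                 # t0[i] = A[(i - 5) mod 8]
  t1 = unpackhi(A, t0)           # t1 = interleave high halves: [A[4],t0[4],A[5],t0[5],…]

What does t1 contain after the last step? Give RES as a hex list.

t0 = [0x44, 0x0e, 0x83, 0xef, 0xef, 0x68, 0x60, 0x80]
t1 = [0x0e, 0xef, 0x83, 0x68, 0xef, 0x60, 0xef, 0x80]

RES = [ 0x0e  0xef  0x83  0x68  0xef  0x60  0xef  0x80 ]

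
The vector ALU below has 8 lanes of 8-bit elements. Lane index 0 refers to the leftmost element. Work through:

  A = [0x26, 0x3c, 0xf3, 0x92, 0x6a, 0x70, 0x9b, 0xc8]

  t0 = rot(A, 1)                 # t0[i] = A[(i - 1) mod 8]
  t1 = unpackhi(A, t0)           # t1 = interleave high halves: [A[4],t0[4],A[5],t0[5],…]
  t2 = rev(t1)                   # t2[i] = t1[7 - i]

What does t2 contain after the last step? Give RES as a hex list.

RES = [0x9b, 0xc8, 0x70, 0x9b, 0x6a, 0x70, 0x92, 0x6a]

→ t0 |c8|26|3c|f3|92|6a|70|9b|
→ t1 |6a|92|70|6a|9b|70|c8|9b|
→ t2 |9b|c8|70|9b|6a|70|92|6a|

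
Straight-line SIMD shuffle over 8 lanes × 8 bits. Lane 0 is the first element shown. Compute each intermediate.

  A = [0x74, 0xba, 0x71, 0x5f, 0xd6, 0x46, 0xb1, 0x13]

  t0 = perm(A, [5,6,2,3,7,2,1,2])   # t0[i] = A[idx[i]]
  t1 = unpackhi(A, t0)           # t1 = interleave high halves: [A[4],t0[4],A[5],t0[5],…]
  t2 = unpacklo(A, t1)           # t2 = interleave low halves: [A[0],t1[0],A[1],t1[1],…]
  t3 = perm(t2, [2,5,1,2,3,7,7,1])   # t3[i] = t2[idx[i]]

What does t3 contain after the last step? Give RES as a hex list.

t0 = [0x46, 0xb1, 0x71, 0x5f, 0x13, 0x71, 0xba, 0x71]
t1 = [0xd6, 0x13, 0x46, 0x71, 0xb1, 0xba, 0x13, 0x71]
t2 = [0x74, 0xd6, 0xba, 0x13, 0x71, 0x46, 0x5f, 0x71]
t3 = [0xba, 0x46, 0xd6, 0xba, 0x13, 0x71, 0x71, 0xd6]

RES = [0xba, 0x46, 0xd6, 0xba, 0x13, 0x71, 0x71, 0xd6]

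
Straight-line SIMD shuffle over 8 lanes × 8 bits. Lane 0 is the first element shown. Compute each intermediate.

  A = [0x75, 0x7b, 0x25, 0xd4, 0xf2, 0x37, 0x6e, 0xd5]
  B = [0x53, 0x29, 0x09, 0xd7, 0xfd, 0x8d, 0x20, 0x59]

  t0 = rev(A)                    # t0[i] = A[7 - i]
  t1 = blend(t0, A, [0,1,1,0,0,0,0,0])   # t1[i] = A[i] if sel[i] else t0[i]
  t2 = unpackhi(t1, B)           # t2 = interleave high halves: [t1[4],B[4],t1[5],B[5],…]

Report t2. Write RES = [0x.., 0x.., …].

RES = [ 0xd4  0xfd  0x25  0x8d  0x7b  0x20  0x75  0x59 ]

t0 = [0xd5, 0x6e, 0x37, 0xf2, 0xd4, 0x25, 0x7b, 0x75]
t1 = [0xd5, 0x7b, 0x25, 0xf2, 0xd4, 0x25, 0x7b, 0x75]
t2 = [0xd4, 0xfd, 0x25, 0x8d, 0x7b, 0x20, 0x75, 0x59]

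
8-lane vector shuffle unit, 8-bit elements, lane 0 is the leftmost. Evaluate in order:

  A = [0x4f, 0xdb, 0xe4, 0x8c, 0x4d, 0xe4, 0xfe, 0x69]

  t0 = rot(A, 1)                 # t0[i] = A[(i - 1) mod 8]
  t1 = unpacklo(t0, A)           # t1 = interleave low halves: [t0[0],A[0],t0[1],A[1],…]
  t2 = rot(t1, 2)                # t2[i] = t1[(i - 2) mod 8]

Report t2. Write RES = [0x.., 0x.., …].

  t0: 69 4f db e4 8c 4d e4 fe
  t1: 69 4f 4f db db e4 e4 8c
  t2: e4 8c 69 4f 4f db db e4

RES = [ 0xe4  0x8c  0x69  0x4f  0x4f  0xdb  0xdb  0xe4 ]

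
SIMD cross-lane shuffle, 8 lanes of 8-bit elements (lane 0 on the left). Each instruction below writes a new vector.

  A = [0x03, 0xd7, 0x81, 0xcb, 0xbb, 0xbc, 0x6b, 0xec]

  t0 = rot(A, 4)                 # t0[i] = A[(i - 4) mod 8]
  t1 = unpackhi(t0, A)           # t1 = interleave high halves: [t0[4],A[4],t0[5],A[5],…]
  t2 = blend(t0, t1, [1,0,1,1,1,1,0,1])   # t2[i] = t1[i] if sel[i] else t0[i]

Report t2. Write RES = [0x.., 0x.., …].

RES = [ 0x03  0xbc  0xd7  0xbc  0x81  0x6b  0x81  0xec ]

  t0: bb bc 6b ec 03 d7 81 cb
  t1: 03 bb d7 bc 81 6b cb ec
  t2: 03 bc d7 bc 81 6b 81 ec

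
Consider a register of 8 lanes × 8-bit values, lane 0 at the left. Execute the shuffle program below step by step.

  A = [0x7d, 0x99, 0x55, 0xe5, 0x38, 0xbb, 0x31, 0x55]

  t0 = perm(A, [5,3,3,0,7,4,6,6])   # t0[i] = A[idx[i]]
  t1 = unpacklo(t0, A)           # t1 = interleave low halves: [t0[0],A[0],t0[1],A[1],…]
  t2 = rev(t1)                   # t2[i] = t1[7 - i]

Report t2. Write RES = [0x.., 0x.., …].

RES = [ 0xe5  0x7d  0x55  0xe5  0x99  0xe5  0x7d  0xbb ]

→ t0 |bb|e5|e5|7d|55|38|31|31|
→ t1 |bb|7d|e5|99|e5|55|7d|e5|
→ t2 |e5|7d|55|e5|99|e5|7d|bb|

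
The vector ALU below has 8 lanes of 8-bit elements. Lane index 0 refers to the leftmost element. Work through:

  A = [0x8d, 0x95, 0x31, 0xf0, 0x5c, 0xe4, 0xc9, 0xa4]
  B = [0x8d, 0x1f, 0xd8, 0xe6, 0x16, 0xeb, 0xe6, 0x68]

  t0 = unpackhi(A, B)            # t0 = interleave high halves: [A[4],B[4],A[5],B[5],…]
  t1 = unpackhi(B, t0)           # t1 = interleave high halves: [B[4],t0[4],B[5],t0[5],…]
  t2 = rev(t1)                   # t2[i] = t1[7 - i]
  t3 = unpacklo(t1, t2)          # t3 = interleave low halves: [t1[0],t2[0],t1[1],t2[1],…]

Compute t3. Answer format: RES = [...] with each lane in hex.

  t0: 5c 16 e4 eb c9 e6 a4 68
  t1: 16 c9 eb e6 e6 a4 68 68
  t2: 68 68 a4 e6 e6 eb c9 16
  t3: 16 68 c9 68 eb a4 e6 e6

RES = [ 0x16  0x68  0xc9  0x68  0xeb  0xa4  0xe6  0xe6 ]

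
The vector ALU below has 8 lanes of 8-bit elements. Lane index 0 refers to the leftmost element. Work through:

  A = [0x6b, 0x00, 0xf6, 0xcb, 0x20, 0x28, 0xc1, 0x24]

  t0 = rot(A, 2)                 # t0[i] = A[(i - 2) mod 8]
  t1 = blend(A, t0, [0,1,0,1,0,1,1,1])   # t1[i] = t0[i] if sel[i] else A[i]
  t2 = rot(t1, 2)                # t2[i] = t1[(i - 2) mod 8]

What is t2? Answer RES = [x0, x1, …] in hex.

t0 = [0xc1, 0x24, 0x6b, 0x00, 0xf6, 0xcb, 0x20, 0x28]
t1 = [0x6b, 0x24, 0xf6, 0x00, 0x20, 0xcb, 0x20, 0x28]
t2 = [0x20, 0x28, 0x6b, 0x24, 0xf6, 0x00, 0x20, 0xcb]

RES = [0x20, 0x28, 0x6b, 0x24, 0xf6, 0x00, 0x20, 0xcb]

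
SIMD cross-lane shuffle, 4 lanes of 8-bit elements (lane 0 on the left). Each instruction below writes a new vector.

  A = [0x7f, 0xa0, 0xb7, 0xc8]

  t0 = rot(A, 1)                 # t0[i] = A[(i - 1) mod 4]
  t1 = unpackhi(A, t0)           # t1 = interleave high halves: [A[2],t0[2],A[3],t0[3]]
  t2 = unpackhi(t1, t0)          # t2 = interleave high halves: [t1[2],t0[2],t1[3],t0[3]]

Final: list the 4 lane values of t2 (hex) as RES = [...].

→ t0 |c8|7f|a0|b7|
→ t1 |b7|a0|c8|b7|
→ t2 |c8|a0|b7|b7|

RES = [ 0xc8  0xa0  0xb7  0xb7 ]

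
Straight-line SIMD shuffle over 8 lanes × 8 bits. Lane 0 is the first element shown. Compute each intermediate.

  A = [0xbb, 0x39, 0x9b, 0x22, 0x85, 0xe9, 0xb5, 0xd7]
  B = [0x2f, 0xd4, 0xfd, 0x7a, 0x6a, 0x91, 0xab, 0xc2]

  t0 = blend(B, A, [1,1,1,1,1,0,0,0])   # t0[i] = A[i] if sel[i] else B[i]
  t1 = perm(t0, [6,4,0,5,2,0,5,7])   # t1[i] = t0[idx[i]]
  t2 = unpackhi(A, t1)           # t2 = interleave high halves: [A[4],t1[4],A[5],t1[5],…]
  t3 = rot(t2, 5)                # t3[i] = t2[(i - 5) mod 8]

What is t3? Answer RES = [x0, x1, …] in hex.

RES = [ 0xbb  0xb5  0x91  0xd7  0xc2  0x85  0x9b  0xe9 ]

  t0: bb 39 9b 22 85 91 ab c2
  t1: ab 85 bb 91 9b bb 91 c2
  t2: 85 9b e9 bb b5 91 d7 c2
  t3: bb b5 91 d7 c2 85 9b e9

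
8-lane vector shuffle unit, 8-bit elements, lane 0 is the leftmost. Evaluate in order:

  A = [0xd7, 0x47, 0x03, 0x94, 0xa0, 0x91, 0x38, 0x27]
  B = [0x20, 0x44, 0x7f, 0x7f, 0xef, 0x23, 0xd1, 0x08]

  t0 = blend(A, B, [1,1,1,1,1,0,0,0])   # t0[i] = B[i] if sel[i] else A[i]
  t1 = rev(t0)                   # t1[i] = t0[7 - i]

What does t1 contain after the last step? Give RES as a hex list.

→ t0 |20|44|7f|7f|ef|91|38|27|
→ t1 |27|38|91|ef|7f|7f|44|20|

RES = [ 0x27  0x38  0x91  0xef  0x7f  0x7f  0x44  0x20 ]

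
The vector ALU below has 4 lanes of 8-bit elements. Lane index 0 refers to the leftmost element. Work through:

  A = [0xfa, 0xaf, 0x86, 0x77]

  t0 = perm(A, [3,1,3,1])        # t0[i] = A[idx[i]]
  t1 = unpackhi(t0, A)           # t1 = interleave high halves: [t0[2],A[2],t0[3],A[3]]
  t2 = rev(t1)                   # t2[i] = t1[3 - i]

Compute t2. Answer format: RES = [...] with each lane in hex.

  t0: 77 af 77 af
  t1: 77 86 af 77
  t2: 77 af 86 77

RES = [ 0x77  0xaf  0x86  0x77 ]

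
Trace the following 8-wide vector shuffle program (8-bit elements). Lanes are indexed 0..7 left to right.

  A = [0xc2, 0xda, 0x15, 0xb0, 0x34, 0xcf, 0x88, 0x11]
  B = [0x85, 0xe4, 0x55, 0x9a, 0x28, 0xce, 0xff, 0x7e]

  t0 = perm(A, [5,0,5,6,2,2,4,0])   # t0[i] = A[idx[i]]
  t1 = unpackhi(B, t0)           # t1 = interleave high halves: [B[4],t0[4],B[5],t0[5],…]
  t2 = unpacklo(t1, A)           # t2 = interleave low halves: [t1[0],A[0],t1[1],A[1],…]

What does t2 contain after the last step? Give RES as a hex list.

RES = [ 0x28  0xc2  0x15  0xda  0xce  0x15  0x15  0xb0 ]

t0 = [0xcf, 0xc2, 0xcf, 0x88, 0x15, 0x15, 0x34, 0xc2]
t1 = [0x28, 0x15, 0xce, 0x15, 0xff, 0x34, 0x7e, 0xc2]
t2 = [0x28, 0xc2, 0x15, 0xda, 0xce, 0x15, 0x15, 0xb0]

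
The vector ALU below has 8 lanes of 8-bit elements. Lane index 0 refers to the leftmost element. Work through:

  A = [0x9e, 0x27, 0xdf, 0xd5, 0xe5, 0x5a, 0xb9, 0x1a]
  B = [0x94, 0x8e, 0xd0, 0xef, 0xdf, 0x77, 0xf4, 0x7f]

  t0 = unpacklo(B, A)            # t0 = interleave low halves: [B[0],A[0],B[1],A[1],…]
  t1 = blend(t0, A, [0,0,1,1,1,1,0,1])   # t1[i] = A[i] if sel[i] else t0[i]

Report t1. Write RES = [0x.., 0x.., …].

→ t0 |94|9e|8e|27|d0|df|ef|d5|
→ t1 |94|9e|df|d5|e5|5a|ef|1a|

RES = [0x94, 0x9e, 0xdf, 0xd5, 0xe5, 0x5a, 0xef, 0x1a]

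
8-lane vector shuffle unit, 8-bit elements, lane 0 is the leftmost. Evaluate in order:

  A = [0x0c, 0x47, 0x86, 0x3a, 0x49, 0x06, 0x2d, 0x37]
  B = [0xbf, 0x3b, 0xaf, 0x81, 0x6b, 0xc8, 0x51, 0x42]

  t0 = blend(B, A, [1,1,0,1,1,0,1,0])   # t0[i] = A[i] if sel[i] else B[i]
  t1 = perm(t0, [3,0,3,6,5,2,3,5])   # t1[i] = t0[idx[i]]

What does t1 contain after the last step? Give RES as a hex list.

RES = [0x3a, 0x0c, 0x3a, 0x2d, 0xc8, 0xaf, 0x3a, 0xc8]

  t0: 0c 47 af 3a 49 c8 2d 42
  t1: 3a 0c 3a 2d c8 af 3a c8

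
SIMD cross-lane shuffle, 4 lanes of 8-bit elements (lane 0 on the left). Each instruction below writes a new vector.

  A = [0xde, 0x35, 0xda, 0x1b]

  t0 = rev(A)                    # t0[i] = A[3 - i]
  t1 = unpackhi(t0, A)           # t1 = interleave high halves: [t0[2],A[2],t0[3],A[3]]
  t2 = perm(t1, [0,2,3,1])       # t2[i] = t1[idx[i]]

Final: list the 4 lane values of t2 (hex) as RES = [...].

RES = [0x35, 0xde, 0x1b, 0xda]

t0 = [0x1b, 0xda, 0x35, 0xde]
t1 = [0x35, 0xda, 0xde, 0x1b]
t2 = [0x35, 0xde, 0x1b, 0xda]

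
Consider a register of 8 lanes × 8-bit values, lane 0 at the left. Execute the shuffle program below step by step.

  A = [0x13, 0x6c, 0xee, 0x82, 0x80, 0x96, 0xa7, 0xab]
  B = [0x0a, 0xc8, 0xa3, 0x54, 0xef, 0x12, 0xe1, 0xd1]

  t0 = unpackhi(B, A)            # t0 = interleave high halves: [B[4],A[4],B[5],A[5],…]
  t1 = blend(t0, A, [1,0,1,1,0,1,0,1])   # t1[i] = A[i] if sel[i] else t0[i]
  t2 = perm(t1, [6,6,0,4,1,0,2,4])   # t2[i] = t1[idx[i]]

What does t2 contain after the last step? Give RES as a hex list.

RES = [ 0xd1  0xd1  0x13  0xe1  0x80  0x13  0xee  0xe1 ]

  t0: ef 80 12 96 e1 a7 d1 ab
  t1: 13 80 ee 82 e1 96 d1 ab
  t2: d1 d1 13 e1 80 13 ee e1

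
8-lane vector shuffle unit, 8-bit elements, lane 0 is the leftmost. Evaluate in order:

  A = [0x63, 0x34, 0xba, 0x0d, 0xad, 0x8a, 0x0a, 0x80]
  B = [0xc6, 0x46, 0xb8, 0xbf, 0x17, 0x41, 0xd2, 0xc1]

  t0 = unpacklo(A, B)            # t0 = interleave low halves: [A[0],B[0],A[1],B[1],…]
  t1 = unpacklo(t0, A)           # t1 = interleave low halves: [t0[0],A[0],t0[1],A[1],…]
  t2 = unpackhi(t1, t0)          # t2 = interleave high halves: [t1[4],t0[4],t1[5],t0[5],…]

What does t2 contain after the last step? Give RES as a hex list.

RES = [0x34, 0xba, 0xba, 0xb8, 0x46, 0x0d, 0x0d, 0xbf]

  t0: 63 c6 34 46 ba b8 0d bf
  t1: 63 63 c6 34 34 ba 46 0d
  t2: 34 ba ba b8 46 0d 0d bf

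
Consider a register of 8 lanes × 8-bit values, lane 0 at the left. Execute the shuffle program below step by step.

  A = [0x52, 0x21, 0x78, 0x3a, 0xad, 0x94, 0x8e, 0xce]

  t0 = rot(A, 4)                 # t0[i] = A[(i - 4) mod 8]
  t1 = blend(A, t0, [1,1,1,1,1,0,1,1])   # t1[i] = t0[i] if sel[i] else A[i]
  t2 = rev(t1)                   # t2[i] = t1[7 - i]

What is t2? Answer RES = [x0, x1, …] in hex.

RES = [0x3a, 0x78, 0x94, 0x52, 0xce, 0x8e, 0x94, 0xad]

→ t0 |ad|94|8e|ce|52|21|78|3a|
→ t1 |ad|94|8e|ce|52|94|78|3a|
→ t2 |3a|78|94|52|ce|8e|94|ad|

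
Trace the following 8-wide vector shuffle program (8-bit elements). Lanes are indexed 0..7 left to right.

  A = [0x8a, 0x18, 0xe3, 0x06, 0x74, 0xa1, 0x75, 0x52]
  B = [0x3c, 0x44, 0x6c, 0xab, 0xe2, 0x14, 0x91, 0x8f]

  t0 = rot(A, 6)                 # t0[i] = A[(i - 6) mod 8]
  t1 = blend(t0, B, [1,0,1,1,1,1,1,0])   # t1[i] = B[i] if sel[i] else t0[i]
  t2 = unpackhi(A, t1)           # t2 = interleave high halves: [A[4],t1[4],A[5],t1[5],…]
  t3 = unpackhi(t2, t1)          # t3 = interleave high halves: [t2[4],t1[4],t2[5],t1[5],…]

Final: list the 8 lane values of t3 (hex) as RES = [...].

t0 = [0xe3, 0x06, 0x74, 0xa1, 0x75, 0x52, 0x8a, 0x18]
t1 = [0x3c, 0x06, 0x6c, 0xab, 0xe2, 0x14, 0x91, 0x18]
t2 = [0x74, 0xe2, 0xa1, 0x14, 0x75, 0x91, 0x52, 0x18]
t3 = [0x75, 0xe2, 0x91, 0x14, 0x52, 0x91, 0x18, 0x18]

RES = [0x75, 0xe2, 0x91, 0x14, 0x52, 0x91, 0x18, 0x18]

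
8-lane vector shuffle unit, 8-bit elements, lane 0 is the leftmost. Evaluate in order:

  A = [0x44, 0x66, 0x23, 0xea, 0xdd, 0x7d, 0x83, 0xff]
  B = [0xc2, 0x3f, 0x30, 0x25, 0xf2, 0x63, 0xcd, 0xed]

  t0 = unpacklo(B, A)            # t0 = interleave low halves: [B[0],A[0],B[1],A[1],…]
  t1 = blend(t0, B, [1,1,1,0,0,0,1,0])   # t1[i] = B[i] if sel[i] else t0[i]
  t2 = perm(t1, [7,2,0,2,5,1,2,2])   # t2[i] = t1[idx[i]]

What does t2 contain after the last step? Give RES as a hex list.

→ t0 |c2|44|3f|66|30|23|25|ea|
→ t1 |c2|3f|30|66|30|23|cd|ea|
→ t2 |ea|30|c2|30|23|3f|30|30|

RES = [ 0xea  0x30  0xc2  0x30  0x23  0x3f  0x30  0x30 ]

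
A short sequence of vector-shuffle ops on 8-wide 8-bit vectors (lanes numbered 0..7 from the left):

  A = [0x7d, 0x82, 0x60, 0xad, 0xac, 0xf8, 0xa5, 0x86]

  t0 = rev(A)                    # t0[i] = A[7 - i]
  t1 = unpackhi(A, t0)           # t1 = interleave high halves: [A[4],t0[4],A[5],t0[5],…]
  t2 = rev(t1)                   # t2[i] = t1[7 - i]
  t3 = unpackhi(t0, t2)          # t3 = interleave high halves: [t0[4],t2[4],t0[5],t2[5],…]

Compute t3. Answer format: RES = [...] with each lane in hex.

→ t0 |86|a5|f8|ac|ad|60|82|7d|
→ t1 |ac|ad|f8|60|a5|82|86|7d|
→ t2 |7d|86|82|a5|60|f8|ad|ac|
→ t3 |ad|60|60|f8|82|ad|7d|ac|

RES = [ 0xad  0x60  0x60  0xf8  0x82  0xad  0x7d  0xac ]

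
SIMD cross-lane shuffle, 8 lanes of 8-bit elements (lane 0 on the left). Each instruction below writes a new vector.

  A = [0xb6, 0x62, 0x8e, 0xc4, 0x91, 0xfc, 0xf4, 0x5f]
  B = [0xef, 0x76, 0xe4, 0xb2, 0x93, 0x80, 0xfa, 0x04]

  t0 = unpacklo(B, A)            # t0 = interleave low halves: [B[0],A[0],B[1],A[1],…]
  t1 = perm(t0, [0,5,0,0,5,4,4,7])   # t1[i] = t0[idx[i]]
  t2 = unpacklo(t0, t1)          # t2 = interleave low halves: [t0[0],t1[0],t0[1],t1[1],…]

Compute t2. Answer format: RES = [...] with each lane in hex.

t0 = [0xef, 0xb6, 0x76, 0x62, 0xe4, 0x8e, 0xb2, 0xc4]
t1 = [0xef, 0x8e, 0xef, 0xef, 0x8e, 0xe4, 0xe4, 0xc4]
t2 = [0xef, 0xef, 0xb6, 0x8e, 0x76, 0xef, 0x62, 0xef]

RES = [ 0xef  0xef  0xb6  0x8e  0x76  0xef  0x62  0xef ]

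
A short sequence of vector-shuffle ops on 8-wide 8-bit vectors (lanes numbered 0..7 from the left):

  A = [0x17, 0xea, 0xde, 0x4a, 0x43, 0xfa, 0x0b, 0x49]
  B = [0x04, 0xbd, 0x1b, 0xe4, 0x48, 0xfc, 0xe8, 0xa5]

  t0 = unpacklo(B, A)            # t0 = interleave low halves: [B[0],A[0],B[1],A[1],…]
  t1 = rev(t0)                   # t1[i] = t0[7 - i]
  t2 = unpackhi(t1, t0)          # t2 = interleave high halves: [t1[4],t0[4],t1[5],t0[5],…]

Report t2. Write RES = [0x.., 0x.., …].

t0 = [0x04, 0x17, 0xbd, 0xea, 0x1b, 0xde, 0xe4, 0x4a]
t1 = [0x4a, 0xe4, 0xde, 0x1b, 0xea, 0xbd, 0x17, 0x04]
t2 = [0xea, 0x1b, 0xbd, 0xde, 0x17, 0xe4, 0x04, 0x4a]

RES = [ 0xea  0x1b  0xbd  0xde  0x17  0xe4  0x04  0x4a ]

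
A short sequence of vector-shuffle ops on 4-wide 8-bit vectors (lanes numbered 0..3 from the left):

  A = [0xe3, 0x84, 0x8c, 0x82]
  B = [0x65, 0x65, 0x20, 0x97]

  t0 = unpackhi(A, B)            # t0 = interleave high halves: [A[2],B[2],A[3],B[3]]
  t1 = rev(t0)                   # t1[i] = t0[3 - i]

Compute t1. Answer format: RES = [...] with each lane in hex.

RES = [0x97, 0x82, 0x20, 0x8c]

→ t0 |8c|20|82|97|
→ t1 |97|82|20|8c|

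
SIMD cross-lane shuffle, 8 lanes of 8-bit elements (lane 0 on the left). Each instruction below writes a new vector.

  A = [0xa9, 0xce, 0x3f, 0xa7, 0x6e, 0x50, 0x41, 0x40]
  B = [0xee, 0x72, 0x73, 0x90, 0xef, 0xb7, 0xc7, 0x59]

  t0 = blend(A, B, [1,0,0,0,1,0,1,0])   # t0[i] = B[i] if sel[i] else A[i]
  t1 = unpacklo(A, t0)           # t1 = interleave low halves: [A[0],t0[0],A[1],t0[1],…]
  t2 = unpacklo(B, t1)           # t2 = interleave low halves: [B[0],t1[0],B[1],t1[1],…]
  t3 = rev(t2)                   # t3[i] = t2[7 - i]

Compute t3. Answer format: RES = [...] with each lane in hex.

RES = [ 0xce  0x90  0xce  0x73  0xee  0x72  0xa9  0xee ]

→ t0 |ee|ce|3f|a7|ef|50|c7|40|
→ t1 |a9|ee|ce|ce|3f|3f|a7|a7|
→ t2 |ee|a9|72|ee|73|ce|90|ce|
→ t3 |ce|90|ce|73|ee|72|a9|ee|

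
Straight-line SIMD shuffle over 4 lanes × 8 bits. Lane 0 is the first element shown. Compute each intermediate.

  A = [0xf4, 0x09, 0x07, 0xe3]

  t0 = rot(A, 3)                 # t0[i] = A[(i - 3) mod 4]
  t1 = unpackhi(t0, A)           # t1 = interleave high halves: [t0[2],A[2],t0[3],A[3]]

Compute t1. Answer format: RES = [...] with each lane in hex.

RES = [ 0xe3  0x07  0xf4  0xe3 ]

→ t0 |09|07|e3|f4|
→ t1 |e3|07|f4|e3|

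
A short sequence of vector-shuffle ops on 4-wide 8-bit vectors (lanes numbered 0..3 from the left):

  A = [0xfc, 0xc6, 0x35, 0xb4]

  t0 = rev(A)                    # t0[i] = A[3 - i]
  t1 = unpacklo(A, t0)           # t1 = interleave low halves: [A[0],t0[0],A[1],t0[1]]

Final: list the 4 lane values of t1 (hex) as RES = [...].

RES = [ 0xfc  0xb4  0xc6  0x35 ]

t0 = [0xb4, 0x35, 0xc6, 0xfc]
t1 = [0xfc, 0xb4, 0xc6, 0x35]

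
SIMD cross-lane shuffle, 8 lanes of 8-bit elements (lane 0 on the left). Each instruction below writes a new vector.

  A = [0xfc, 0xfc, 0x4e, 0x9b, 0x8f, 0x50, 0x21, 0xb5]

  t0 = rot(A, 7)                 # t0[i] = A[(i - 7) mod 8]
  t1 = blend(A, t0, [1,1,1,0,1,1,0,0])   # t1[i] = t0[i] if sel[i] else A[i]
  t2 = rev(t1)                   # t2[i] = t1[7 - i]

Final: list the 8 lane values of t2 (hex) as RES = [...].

RES = [0xb5, 0x21, 0x21, 0x50, 0x9b, 0x9b, 0x4e, 0xfc]

→ t0 |fc|4e|9b|8f|50|21|b5|fc|
→ t1 |fc|4e|9b|9b|50|21|21|b5|
→ t2 |b5|21|21|50|9b|9b|4e|fc|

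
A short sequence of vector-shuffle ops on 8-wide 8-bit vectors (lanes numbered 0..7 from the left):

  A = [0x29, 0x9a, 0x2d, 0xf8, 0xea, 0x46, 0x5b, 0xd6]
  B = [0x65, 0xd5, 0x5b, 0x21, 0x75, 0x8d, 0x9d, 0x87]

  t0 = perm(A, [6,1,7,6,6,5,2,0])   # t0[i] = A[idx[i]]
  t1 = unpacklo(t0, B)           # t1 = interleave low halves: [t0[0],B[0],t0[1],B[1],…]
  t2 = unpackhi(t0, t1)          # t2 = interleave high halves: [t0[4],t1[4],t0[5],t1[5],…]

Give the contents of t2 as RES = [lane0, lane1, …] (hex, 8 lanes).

RES = [ 0x5b  0xd6  0x46  0x5b  0x2d  0x5b  0x29  0x21 ]

  t0: 5b 9a d6 5b 5b 46 2d 29
  t1: 5b 65 9a d5 d6 5b 5b 21
  t2: 5b d6 46 5b 2d 5b 29 21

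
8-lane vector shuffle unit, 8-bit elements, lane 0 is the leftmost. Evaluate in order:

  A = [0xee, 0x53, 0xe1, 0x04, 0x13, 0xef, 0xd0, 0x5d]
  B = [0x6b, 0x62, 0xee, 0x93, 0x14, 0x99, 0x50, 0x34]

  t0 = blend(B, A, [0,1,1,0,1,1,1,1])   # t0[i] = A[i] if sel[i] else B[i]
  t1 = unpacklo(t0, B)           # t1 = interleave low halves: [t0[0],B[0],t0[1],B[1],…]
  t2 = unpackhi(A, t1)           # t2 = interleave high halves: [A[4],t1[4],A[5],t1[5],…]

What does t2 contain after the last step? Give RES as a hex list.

RES = [0x13, 0xe1, 0xef, 0xee, 0xd0, 0x93, 0x5d, 0x93]

→ t0 |6b|53|e1|93|13|ef|d0|5d|
→ t1 |6b|6b|53|62|e1|ee|93|93|
→ t2 |13|e1|ef|ee|d0|93|5d|93|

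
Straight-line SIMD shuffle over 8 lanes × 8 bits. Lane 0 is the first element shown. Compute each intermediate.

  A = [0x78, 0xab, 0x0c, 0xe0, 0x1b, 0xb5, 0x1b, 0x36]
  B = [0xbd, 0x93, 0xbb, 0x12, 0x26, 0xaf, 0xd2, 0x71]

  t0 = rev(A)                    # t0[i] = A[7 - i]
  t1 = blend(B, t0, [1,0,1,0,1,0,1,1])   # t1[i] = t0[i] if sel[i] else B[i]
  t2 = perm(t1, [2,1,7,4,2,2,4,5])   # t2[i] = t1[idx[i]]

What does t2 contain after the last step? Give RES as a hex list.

RES = [ 0xb5  0x93  0x78  0xe0  0xb5  0xb5  0xe0  0xaf ]

  t0: 36 1b b5 1b e0 0c ab 78
  t1: 36 93 b5 12 e0 af ab 78
  t2: b5 93 78 e0 b5 b5 e0 af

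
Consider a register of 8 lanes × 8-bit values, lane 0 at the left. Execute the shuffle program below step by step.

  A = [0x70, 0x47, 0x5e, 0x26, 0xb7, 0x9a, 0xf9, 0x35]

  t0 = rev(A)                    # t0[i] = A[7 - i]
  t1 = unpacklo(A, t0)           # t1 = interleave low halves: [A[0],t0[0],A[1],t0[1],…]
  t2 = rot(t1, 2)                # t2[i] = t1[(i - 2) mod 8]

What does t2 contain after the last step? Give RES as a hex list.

RES = [ 0x26  0xb7  0x70  0x35  0x47  0xf9  0x5e  0x9a ]

  t0: 35 f9 9a b7 26 5e 47 70
  t1: 70 35 47 f9 5e 9a 26 b7
  t2: 26 b7 70 35 47 f9 5e 9a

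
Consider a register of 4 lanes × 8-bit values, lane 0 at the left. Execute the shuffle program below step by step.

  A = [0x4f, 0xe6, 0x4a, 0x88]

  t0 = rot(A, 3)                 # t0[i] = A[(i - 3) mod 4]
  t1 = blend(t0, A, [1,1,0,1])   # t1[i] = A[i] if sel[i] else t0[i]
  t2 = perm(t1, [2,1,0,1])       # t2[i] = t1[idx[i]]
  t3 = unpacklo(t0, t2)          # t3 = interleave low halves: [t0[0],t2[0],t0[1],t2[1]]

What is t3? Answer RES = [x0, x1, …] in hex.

RES = [ 0xe6  0x88  0x4a  0xe6 ]

t0 = [0xe6, 0x4a, 0x88, 0x4f]
t1 = [0x4f, 0xe6, 0x88, 0x88]
t2 = [0x88, 0xe6, 0x4f, 0xe6]
t3 = [0xe6, 0x88, 0x4a, 0xe6]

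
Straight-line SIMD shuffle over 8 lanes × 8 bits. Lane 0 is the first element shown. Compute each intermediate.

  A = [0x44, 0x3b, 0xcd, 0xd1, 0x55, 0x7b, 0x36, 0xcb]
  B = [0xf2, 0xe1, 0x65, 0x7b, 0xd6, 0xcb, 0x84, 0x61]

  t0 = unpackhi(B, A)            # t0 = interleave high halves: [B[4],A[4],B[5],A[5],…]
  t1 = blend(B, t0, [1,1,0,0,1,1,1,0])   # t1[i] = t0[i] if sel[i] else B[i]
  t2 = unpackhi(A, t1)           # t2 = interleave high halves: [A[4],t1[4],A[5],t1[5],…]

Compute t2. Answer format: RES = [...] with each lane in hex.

→ t0 |d6|55|cb|7b|84|36|61|cb|
→ t1 |d6|55|65|7b|84|36|61|61|
→ t2 |55|84|7b|36|36|61|cb|61|

RES = [ 0x55  0x84  0x7b  0x36  0x36  0x61  0xcb  0x61 ]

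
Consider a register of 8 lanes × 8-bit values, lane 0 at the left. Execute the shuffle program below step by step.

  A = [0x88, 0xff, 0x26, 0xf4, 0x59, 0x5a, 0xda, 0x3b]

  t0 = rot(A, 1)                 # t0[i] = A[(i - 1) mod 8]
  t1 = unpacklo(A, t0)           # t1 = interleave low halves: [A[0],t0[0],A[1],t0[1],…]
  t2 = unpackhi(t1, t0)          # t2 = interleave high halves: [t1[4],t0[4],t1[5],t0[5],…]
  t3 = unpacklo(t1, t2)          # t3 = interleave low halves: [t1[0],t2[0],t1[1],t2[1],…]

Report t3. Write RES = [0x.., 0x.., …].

RES = [0x88, 0x26, 0x3b, 0xf4, 0xff, 0xff, 0x88, 0x59]

→ t0 |3b|88|ff|26|f4|59|5a|da|
→ t1 |88|3b|ff|88|26|ff|f4|26|
→ t2 |26|f4|ff|59|f4|5a|26|da|
→ t3 |88|26|3b|f4|ff|ff|88|59|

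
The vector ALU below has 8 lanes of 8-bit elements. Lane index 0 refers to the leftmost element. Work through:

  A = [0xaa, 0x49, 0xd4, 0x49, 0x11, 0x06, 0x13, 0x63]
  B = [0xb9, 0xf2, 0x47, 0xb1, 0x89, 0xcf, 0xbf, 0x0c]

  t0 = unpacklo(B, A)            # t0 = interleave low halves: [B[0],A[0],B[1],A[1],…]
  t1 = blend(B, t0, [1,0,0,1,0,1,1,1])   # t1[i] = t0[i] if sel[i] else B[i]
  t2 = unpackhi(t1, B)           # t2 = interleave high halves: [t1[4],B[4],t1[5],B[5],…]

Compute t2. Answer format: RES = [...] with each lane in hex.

t0 = [0xb9, 0xaa, 0xf2, 0x49, 0x47, 0xd4, 0xb1, 0x49]
t1 = [0xb9, 0xf2, 0x47, 0x49, 0x89, 0xd4, 0xb1, 0x49]
t2 = [0x89, 0x89, 0xd4, 0xcf, 0xb1, 0xbf, 0x49, 0x0c]

RES = [ 0x89  0x89  0xd4  0xcf  0xb1  0xbf  0x49  0x0c ]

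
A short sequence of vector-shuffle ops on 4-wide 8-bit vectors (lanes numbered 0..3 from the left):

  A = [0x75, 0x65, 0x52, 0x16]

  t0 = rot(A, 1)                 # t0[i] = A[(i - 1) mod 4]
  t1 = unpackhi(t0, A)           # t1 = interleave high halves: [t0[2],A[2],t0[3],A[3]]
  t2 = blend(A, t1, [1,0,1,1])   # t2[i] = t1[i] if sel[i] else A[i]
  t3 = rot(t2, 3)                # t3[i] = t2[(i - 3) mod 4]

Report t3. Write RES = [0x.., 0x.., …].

  t0: 16 75 65 52
  t1: 65 52 52 16
  t2: 65 65 52 16
  t3: 65 52 16 65

RES = [ 0x65  0x52  0x16  0x65 ]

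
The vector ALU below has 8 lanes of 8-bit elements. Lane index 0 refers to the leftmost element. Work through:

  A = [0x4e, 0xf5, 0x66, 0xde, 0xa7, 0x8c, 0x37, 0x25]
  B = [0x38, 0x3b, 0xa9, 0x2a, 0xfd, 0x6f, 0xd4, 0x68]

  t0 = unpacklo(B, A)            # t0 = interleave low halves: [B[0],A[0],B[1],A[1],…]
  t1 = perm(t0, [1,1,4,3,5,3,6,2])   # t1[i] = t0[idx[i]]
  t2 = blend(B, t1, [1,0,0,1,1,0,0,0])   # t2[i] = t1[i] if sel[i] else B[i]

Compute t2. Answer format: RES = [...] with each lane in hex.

t0 = [0x38, 0x4e, 0x3b, 0xf5, 0xa9, 0x66, 0x2a, 0xde]
t1 = [0x4e, 0x4e, 0xa9, 0xf5, 0x66, 0xf5, 0x2a, 0x3b]
t2 = [0x4e, 0x3b, 0xa9, 0xf5, 0x66, 0x6f, 0xd4, 0x68]

RES = [0x4e, 0x3b, 0xa9, 0xf5, 0x66, 0x6f, 0xd4, 0x68]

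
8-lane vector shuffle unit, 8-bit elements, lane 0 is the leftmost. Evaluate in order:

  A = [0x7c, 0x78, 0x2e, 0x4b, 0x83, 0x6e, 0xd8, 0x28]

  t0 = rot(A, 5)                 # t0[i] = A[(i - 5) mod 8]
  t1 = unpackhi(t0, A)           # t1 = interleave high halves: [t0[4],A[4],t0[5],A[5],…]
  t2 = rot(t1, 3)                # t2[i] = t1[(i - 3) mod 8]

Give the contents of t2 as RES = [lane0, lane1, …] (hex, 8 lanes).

→ t0 |4b|83|6e|d8|28|7c|78|2e|
→ t1 |28|83|7c|6e|78|d8|2e|28|
→ t2 |d8|2e|28|28|83|7c|6e|78|

RES = [0xd8, 0x2e, 0x28, 0x28, 0x83, 0x7c, 0x6e, 0x78]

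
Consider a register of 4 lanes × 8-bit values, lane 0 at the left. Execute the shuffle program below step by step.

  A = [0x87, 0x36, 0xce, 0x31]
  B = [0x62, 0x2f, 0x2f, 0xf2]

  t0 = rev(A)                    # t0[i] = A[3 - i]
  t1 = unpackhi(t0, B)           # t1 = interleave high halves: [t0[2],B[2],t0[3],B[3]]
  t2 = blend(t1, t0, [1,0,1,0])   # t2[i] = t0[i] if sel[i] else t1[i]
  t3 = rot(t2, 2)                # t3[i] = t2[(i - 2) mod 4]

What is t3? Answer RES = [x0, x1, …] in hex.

RES = [0x36, 0xf2, 0x31, 0x2f]

t0 = [0x31, 0xce, 0x36, 0x87]
t1 = [0x36, 0x2f, 0x87, 0xf2]
t2 = [0x31, 0x2f, 0x36, 0xf2]
t3 = [0x36, 0xf2, 0x31, 0x2f]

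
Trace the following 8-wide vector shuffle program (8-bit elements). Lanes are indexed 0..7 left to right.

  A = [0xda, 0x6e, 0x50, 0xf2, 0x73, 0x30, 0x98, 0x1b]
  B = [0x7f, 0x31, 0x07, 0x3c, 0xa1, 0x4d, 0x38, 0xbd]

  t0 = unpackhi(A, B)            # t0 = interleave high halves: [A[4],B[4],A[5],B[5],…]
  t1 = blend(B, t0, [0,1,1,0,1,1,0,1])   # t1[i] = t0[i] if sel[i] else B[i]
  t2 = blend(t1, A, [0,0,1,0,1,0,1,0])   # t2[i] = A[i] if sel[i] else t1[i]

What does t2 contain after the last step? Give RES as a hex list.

→ t0 |73|a1|30|4d|98|38|1b|bd|
→ t1 |7f|a1|30|3c|98|38|38|bd|
→ t2 |7f|a1|50|3c|73|38|98|bd|

RES = [ 0x7f  0xa1  0x50  0x3c  0x73  0x38  0x98  0xbd ]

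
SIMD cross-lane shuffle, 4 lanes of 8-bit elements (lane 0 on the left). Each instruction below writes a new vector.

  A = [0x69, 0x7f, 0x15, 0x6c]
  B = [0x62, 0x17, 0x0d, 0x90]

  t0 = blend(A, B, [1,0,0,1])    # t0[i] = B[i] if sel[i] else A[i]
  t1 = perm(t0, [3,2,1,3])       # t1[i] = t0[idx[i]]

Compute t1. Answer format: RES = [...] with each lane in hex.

RES = [ 0x90  0x15  0x7f  0x90 ]

→ t0 |62|7f|15|90|
→ t1 |90|15|7f|90|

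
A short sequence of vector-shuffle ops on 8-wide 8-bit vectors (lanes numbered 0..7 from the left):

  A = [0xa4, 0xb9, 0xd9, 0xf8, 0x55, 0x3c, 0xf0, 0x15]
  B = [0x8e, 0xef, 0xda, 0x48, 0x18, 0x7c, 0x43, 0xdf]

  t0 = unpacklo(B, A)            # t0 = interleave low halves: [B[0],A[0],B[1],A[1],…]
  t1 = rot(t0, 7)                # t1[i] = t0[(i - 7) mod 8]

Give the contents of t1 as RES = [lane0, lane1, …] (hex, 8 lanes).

  t0: 8e a4 ef b9 da d9 48 f8
  t1: a4 ef b9 da d9 48 f8 8e

RES = [0xa4, 0xef, 0xb9, 0xda, 0xd9, 0x48, 0xf8, 0x8e]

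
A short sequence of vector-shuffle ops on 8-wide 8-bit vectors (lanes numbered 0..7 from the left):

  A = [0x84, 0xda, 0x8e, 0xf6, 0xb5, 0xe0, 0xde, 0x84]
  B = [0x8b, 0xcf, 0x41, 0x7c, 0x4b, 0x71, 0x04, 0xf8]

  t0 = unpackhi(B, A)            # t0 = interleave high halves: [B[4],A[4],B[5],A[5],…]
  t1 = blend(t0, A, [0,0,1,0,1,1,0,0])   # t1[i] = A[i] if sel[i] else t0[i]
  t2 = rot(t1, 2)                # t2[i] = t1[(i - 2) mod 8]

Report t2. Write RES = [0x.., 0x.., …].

→ t0 |4b|b5|71|e0|04|de|f8|84|
→ t1 |4b|b5|8e|e0|b5|e0|f8|84|
→ t2 |f8|84|4b|b5|8e|e0|b5|e0|

RES = [ 0xf8  0x84  0x4b  0xb5  0x8e  0xe0  0xb5  0xe0 ]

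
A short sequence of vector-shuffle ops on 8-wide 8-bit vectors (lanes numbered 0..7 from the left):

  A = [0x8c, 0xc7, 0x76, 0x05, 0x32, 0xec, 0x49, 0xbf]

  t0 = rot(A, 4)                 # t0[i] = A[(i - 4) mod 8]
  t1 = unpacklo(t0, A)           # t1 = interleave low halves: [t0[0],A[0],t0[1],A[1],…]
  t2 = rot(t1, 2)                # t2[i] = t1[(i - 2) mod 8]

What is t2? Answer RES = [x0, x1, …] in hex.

  t0: 32 ec 49 bf 8c c7 76 05
  t1: 32 8c ec c7 49 76 bf 05
  t2: bf 05 32 8c ec c7 49 76

RES = [ 0xbf  0x05  0x32  0x8c  0xec  0xc7  0x49  0x76 ]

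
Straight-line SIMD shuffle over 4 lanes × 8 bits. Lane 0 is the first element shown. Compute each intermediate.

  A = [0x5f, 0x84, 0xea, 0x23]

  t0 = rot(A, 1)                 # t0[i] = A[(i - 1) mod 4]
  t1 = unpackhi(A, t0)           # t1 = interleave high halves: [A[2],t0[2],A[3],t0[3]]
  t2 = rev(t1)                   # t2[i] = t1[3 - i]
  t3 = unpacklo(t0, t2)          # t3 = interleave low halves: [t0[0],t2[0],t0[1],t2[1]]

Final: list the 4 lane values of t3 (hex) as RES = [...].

RES = [0x23, 0xea, 0x5f, 0x23]

→ t0 |23|5f|84|ea|
→ t1 |ea|84|23|ea|
→ t2 |ea|23|84|ea|
→ t3 |23|ea|5f|23|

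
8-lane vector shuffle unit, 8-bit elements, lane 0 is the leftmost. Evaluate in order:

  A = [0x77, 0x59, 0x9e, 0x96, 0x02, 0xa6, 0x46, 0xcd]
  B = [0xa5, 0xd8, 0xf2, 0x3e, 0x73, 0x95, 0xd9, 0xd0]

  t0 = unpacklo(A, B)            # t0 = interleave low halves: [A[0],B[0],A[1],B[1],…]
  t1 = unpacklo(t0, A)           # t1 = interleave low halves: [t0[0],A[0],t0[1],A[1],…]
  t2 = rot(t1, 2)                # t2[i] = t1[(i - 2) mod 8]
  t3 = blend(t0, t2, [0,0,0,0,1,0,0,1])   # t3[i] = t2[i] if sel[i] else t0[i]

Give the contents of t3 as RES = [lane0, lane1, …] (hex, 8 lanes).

  t0: 77 a5 59 d8 9e f2 96 3e
  t1: 77 77 a5 59 59 9e d8 96
  t2: d8 96 77 77 a5 59 59 9e
  t3: 77 a5 59 d8 a5 f2 96 9e

RES = [0x77, 0xa5, 0x59, 0xd8, 0xa5, 0xf2, 0x96, 0x9e]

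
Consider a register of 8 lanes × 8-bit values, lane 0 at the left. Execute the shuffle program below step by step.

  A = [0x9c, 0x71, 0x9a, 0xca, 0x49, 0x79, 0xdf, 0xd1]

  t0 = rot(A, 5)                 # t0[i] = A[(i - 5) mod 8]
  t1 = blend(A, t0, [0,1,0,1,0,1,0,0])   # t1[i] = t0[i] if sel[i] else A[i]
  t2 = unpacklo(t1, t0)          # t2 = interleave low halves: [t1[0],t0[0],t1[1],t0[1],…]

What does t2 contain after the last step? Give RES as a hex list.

  t0: ca 49 79 df d1 9c 71 9a
  t1: 9c 49 9a df 49 9c df d1
  t2: 9c ca 49 49 9a 79 df df

RES = [0x9c, 0xca, 0x49, 0x49, 0x9a, 0x79, 0xdf, 0xdf]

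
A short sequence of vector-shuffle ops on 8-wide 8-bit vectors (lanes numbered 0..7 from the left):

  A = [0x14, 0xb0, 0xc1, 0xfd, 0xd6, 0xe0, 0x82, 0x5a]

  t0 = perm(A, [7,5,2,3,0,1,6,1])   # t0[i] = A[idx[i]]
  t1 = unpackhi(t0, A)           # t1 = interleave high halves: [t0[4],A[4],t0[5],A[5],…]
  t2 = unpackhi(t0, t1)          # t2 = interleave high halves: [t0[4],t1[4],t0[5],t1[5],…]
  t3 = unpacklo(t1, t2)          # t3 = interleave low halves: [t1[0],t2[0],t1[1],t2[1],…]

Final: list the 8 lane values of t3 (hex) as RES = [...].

RES = [0x14, 0x14, 0xd6, 0x82, 0xb0, 0xb0, 0xe0, 0x82]

→ t0 |5a|e0|c1|fd|14|b0|82|b0|
→ t1 |14|d6|b0|e0|82|82|b0|5a|
→ t2 |14|82|b0|82|82|b0|b0|5a|
→ t3 |14|14|d6|82|b0|b0|e0|82|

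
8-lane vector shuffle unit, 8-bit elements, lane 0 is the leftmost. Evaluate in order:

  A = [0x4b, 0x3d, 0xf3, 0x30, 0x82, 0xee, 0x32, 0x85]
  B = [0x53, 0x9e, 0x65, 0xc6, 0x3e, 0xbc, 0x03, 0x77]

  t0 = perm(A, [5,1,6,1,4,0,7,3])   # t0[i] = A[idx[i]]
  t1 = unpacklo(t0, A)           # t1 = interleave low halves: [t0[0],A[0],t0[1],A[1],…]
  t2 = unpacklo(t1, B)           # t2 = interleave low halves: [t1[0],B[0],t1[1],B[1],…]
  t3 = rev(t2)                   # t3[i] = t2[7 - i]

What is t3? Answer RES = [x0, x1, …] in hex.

RES = [0xc6, 0x3d, 0x65, 0x3d, 0x9e, 0x4b, 0x53, 0xee]

→ t0 |ee|3d|32|3d|82|4b|85|30|
→ t1 |ee|4b|3d|3d|32|f3|3d|30|
→ t2 |ee|53|4b|9e|3d|65|3d|c6|
→ t3 |c6|3d|65|3d|9e|4b|53|ee|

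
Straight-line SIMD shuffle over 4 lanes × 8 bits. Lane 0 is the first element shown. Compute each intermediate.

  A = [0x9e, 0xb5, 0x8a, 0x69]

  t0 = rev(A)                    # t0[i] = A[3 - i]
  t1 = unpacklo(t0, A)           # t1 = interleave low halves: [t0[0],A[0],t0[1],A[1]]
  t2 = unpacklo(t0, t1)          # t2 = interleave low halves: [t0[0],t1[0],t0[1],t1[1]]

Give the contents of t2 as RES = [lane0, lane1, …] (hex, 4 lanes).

RES = [0x69, 0x69, 0x8a, 0x9e]

→ t0 |69|8a|b5|9e|
→ t1 |69|9e|8a|b5|
→ t2 |69|69|8a|9e|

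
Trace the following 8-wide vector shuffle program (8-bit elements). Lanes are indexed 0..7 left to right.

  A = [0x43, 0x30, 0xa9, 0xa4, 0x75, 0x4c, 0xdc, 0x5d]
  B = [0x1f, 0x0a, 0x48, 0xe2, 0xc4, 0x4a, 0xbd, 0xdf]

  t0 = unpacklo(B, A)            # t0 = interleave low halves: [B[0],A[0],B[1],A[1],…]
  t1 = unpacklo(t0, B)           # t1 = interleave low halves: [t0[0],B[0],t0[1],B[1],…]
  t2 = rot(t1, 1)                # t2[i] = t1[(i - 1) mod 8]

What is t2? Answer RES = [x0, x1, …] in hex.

RES = [ 0xe2  0x1f  0x1f  0x43  0x0a  0x0a  0x48  0x30 ]

  t0: 1f 43 0a 30 48 a9 e2 a4
  t1: 1f 1f 43 0a 0a 48 30 e2
  t2: e2 1f 1f 43 0a 0a 48 30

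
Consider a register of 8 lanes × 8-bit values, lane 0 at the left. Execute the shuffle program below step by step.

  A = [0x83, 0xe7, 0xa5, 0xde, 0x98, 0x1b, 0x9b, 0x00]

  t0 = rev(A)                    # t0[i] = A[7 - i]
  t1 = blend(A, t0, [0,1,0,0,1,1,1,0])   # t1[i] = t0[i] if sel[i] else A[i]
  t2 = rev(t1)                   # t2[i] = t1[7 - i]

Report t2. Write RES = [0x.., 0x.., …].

RES = [0x00, 0xe7, 0xa5, 0xde, 0xde, 0xa5, 0x9b, 0x83]

t0 = [0x00, 0x9b, 0x1b, 0x98, 0xde, 0xa5, 0xe7, 0x83]
t1 = [0x83, 0x9b, 0xa5, 0xde, 0xde, 0xa5, 0xe7, 0x00]
t2 = [0x00, 0xe7, 0xa5, 0xde, 0xde, 0xa5, 0x9b, 0x83]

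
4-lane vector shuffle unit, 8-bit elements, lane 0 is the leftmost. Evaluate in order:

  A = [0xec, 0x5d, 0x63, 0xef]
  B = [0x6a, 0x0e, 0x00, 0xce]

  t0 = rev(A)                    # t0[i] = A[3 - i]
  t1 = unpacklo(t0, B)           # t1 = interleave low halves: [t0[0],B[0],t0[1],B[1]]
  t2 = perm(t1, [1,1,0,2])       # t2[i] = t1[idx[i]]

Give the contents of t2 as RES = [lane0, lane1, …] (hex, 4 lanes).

RES = [0x6a, 0x6a, 0xef, 0x63]

→ t0 |ef|63|5d|ec|
→ t1 |ef|6a|63|0e|
→ t2 |6a|6a|ef|63|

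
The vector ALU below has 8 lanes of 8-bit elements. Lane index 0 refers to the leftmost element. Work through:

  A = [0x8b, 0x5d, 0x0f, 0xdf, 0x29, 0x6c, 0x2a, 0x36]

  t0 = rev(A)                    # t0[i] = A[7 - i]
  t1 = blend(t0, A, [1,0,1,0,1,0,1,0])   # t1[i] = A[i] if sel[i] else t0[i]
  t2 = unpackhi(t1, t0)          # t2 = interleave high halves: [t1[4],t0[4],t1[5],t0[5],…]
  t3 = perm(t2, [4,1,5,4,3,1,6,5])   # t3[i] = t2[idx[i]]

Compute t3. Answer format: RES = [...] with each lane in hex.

RES = [ 0x2a  0xdf  0x5d  0x2a  0x0f  0xdf  0x8b  0x5d ]

→ t0 |36|2a|6c|29|df|0f|5d|8b|
→ t1 |8b|2a|0f|29|29|0f|2a|8b|
→ t2 |29|df|0f|0f|2a|5d|8b|8b|
→ t3 |2a|df|5d|2a|0f|df|8b|5d|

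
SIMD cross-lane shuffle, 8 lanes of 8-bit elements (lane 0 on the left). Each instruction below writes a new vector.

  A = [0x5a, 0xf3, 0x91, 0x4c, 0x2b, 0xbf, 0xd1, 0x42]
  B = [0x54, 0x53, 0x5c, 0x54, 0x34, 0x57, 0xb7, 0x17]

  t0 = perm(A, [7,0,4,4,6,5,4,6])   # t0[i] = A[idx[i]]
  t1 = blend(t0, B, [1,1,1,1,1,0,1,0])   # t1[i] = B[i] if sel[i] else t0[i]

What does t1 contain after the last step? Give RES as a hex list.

RES = [ 0x54  0x53  0x5c  0x54  0x34  0xbf  0xb7  0xd1 ]

t0 = [0x42, 0x5a, 0x2b, 0x2b, 0xd1, 0xbf, 0x2b, 0xd1]
t1 = [0x54, 0x53, 0x5c, 0x54, 0x34, 0xbf, 0xb7, 0xd1]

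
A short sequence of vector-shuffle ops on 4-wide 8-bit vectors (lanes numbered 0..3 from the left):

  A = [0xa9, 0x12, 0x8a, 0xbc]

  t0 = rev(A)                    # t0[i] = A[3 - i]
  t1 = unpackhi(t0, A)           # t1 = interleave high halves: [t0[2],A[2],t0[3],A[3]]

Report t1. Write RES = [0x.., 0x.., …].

t0 = [0xbc, 0x8a, 0x12, 0xa9]
t1 = [0x12, 0x8a, 0xa9, 0xbc]

RES = [ 0x12  0x8a  0xa9  0xbc ]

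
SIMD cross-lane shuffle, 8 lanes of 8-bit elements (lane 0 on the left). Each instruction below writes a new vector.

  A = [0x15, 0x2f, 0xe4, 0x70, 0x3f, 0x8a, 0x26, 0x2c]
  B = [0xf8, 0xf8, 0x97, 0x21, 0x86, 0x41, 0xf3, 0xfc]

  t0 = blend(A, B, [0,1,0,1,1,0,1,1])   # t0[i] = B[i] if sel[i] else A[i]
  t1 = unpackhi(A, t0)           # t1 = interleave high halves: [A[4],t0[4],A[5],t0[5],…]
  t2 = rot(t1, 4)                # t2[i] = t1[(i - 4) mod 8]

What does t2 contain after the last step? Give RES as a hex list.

→ t0 |15|f8|e4|21|86|8a|f3|fc|
→ t1 |3f|86|8a|8a|26|f3|2c|fc|
→ t2 |26|f3|2c|fc|3f|86|8a|8a|

RES = [0x26, 0xf3, 0x2c, 0xfc, 0x3f, 0x86, 0x8a, 0x8a]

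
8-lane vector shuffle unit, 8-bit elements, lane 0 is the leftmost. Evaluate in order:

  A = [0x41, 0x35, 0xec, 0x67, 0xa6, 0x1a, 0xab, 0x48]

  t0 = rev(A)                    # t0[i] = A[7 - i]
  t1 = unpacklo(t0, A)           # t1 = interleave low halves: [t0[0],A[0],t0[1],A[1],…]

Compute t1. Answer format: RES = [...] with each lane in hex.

t0 = [0x48, 0xab, 0x1a, 0xa6, 0x67, 0xec, 0x35, 0x41]
t1 = [0x48, 0x41, 0xab, 0x35, 0x1a, 0xec, 0xa6, 0x67]

RES = [0x48, 0x41, 0xab, 0x35, 0x1a, 0xec, 0xa6, 0x67]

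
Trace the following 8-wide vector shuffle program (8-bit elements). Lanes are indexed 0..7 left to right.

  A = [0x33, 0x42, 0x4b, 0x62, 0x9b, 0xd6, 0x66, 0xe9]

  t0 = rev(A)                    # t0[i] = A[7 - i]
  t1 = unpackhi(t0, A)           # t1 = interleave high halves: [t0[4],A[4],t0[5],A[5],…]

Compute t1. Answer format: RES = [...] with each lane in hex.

RES = [ 0x62  0x9b  0x4b  0xd6  0x42  0x66  0x33  0xe9 ]

  t0: e9 66 d6 9b 62 4b 42 33
  t1: 62 9b 4b d6 42 66 33 e9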